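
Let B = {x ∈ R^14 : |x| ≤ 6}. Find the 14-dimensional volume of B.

Volume = π^{14/2}·(6)^14/Γ(8) = 544195584·π^7/35 ≈ 4.69609e+10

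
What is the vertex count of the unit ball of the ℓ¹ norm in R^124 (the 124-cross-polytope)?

The vertices are ±e_1, ..., ±e_124, so there are 2·124 = 248.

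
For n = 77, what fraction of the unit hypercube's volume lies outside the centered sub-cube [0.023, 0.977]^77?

Shell fraction = 1 - (1-0.046)^77 ≈ 0.973379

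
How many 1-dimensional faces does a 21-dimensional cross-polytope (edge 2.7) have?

Number of 1-faces = 2^(1+1) · C(21,1+1) = 4 · 210 = 840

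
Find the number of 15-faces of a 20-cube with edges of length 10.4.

An n-cube has C(n,k)·2^(n-k) k-faces. Here C(20,15)·2^5 = 15504·32 = 496128.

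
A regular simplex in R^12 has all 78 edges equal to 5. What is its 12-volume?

Volume = 5^12 · √(13/2^12) / 12! ≈ 0.0287141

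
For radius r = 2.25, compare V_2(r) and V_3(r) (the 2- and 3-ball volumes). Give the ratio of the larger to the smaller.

V_2(2.25) ≈ 15.9043, V_3(2.25) ≈ 47.7129. The 3-ball is larger by a factor of 3.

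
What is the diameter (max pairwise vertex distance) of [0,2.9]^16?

The space diagonal of an n-cube of side s is s√n. Here 2.9·√16 = 11.6.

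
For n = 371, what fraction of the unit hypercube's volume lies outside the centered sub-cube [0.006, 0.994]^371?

1 - (1 - 2·0.006)^371 = 1 - 0.988^371 ≈ 0.988654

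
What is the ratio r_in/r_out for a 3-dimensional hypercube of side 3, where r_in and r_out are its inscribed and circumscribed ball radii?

r_in / r_out = (3/2) / (3√3/2) = 1/√3 ≈ 0.57735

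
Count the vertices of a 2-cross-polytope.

The 2-dimensional cross-polytope has 2n = 2·2 = 4 vertices.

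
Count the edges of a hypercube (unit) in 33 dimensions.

Number of 1-faces = C(33,1)·2^(33-1) = 33·4294967296 = 141733920768.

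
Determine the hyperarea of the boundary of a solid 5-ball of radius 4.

|∂B_5(4)| = 2048·π^2/3 ≈ 6737.65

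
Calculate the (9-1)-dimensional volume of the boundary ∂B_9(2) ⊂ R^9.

|∂B_9(2)| = 8192·π^4/105 ≈ 7599.76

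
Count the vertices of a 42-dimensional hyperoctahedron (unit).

Number of vertices = 2n = 84.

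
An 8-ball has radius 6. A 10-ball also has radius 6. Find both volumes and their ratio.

V_8(6) ≈ 6.81708e+06. V_10(6) ≈ 1.54199e+08. Ratio V_8/V_10 ≈ 0.04421.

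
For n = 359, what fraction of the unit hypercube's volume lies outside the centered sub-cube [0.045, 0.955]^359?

Shell fraction = 1 - (1-0.09)^359 ≈ 1 - 1.976e-15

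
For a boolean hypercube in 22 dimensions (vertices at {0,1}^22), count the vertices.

Number of vertices = 2^22 = 4194304.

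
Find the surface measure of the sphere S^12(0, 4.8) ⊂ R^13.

The surface area of an n-ball is 2π^(n/2) r^(n-1) / Γ(n/2). For n=13, r=4.8: 1.77084e+09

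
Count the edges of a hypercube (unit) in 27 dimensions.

Each of the 2^27 = 134217728 vertices has degree 27; total edges = 27·2^27/2 = 1811939328.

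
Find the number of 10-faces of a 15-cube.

An n-cube has C(n,k)·2^(n-k) k-faces. Here C(15,10)·2^5 = 3003·32 = 96096.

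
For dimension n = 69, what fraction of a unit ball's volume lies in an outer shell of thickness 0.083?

1 - (1-0.083)^69 ≈ 0.997468 ≈ 99.75%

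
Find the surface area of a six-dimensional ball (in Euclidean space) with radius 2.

|∂B_6(2)| = 32·π^3 ≈ 992.201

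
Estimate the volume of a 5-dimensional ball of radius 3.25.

V_5(3.25) = π^(5/2) · (3.25)^5 / Γ(5/2 + 1) ≈ 1908.6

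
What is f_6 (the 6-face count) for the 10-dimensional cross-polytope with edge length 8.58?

Each 6-face is the convex hull of 7 vertices, one chosen as ±e_i from each of 7 distinct axes: 2^7·C(10,7) = 15360.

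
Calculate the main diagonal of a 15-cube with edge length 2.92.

||(2.92,2.92,...,2.92)|| = √(15)·2.92 ≈ 11.3091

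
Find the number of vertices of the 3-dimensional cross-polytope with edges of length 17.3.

Number of vertices = 2n = 6.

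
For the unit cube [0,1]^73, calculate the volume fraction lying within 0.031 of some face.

1 - (1 - 2·0.031)^73 = 1 - 0.938^73 ≈ 0.99065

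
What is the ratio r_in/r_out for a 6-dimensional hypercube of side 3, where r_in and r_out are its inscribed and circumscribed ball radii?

r_in / r_out = (3/2) / (3√6/2) = 1/√6 ≈ 0.408248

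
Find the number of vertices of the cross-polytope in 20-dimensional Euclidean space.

f_0(20-orthoplex) = 2^1 · (20 choose 1) = 40.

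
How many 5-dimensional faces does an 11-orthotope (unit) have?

An n-cube has C(n,k)·2^(n-k) k-faces. Here C(11,5)·2^6 = 462·64 = 29568.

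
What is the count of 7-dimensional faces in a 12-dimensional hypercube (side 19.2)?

An n-cube has C(n,k)·2^(n-k) k-faces. Here C(12,7)·2^5 = 792·32 = 25344.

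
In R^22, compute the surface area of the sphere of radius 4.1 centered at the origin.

The surface area of an n-ball is 2π^(n/2) r^(n-1) / Γ(n/2). For n=22, r=4.1: 1.19778e+12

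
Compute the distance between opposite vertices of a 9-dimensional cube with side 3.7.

||(3.7,3.7,...,3.7)|| = √(9)·3.7 = 11.1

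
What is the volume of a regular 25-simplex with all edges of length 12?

Volume = 12^25 · √(26/2^25) / 25! ≈ 0.0541374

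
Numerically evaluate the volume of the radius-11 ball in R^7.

V_7(11) = π^(7/2) · (11)^7 / Γ(7/2 + 1) = 311794736·π^3/105 ≈ 9.20723e+07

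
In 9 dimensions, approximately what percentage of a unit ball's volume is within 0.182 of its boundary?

1 - (1-0.182)^9 ≈ 0.836024 ≈ 83.60%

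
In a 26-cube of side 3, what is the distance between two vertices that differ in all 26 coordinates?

d = √(3² + 3² + ... + 3²) [26 terms] = √(26·3²) = 3√26 ≈ 15.2971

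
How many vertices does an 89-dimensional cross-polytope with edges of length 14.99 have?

The vertices are ±e_1, ..., ±e_89, so there are 2·89 = 178.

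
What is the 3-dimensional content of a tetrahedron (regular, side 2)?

Volume = (√2/12) · 2³ = 0.942809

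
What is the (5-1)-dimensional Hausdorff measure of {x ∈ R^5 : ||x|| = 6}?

S_5(6) = 2·π^(5/2)·(6)^4 / Γ(5/2) = 3456·π^2 ≈ 34109.4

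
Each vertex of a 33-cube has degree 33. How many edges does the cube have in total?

Each of the 2^33 = 8589934592 vertices has degree 33; total edges = 33·2^33/2 = 141733920768.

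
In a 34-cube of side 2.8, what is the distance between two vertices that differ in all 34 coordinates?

d = √(2.8² + 2.8² + ... + 2.8²) [34 terms] = √(34·2.8²) = 2.8√34 ≈ 16.3267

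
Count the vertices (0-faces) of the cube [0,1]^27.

The 27-cube has 2^27 = 134217728 vertices.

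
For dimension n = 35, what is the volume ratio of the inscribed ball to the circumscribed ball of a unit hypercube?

V_in/V_out = n^(-n/2) = 35^(-35/2) ≈ 9.52378e-28.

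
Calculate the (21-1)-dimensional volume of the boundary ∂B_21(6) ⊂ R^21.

The surface area of an n-ball is 2π^(n/2) r^(n-1) / Γ(n/2). For n=21, r=6: 92442129447518208·π^10/8083075 ≈ 1.07101e+15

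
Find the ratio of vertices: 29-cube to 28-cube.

The 29-cube has 2^29 = 536870912 vertices. The 28-cube has 2^28 = 268435456 vertices. Ratio: 536870912/268435456 = 2.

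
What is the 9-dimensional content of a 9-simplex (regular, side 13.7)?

V = (13.7^9 / 9!) · √((9+1) / 2^9) ≈ 6547.67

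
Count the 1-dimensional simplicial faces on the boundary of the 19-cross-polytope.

f_1(19-orthoplex) = 2^2 · (19 choose 2) = 684.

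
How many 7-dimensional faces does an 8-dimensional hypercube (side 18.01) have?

Number of 7-faces = C(8,7) · 2^(8-7) = 8 · 2 = 16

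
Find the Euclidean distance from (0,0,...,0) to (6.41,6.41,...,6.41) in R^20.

||(6.41,6.41,...,6.41)|| = √(20)·6.41 ≈ 28.6664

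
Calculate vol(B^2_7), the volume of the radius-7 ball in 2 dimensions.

The n-ball volume is π^(n/2)·r^n/Γ(n/2+1). With n=2, r=7: V = 49·π ≈ 153.938.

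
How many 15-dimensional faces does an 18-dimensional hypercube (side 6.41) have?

f_15(18-cube) = (18 choose 15) · 2^3 = 6528.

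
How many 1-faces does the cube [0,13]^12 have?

The 12-cube has n·2^(n-1) = 12·2^11 = 12·2048 = 24576 edges.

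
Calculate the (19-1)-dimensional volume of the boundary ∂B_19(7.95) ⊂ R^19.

S = n·V_n(r)/r = 19·V_19(7.95)/7.95 (volume-to-surface relation), giving 1.42544e+16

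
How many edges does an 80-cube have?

Number of 1-faces = C(80,1)·2^(80-1) = 80·604462909807314587353088 = 48357032784585166988247040.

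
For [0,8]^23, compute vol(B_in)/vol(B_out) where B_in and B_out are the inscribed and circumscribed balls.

The radii are 8/2 and 8√23/2, so the volume ratio is (1/√23)^23 = 23^{-23/2} ≈ 2.18842e-16.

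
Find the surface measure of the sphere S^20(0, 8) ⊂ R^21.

S = n·V_n(r)/r = 21·V_21(8)/8 (volume-to-surface relation), giving 2361183241434822606848·π^10/654729075 ≈ 3.37728e+17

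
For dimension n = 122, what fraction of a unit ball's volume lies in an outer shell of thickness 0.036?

1 - (1-0.036)^122 ≈ 0.988587 ≈ 98.86%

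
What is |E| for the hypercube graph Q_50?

The 50-cube has n·2^(n-1) = 50·2^49 = 50·562949953421312 = 28147497671065600 edges.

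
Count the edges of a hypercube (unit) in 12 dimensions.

The 12-cube has n·2^(n-1) = 12·2^11 = 12·2048 = 24576 edges.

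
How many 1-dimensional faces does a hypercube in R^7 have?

Number of 1-faces = C(7,1) · 2^(7-1) = 7 · 64 = 448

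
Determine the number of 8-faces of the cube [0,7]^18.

Choose 8 of 18 axes to span the face (C(18,8) = 43758 ways), then fix each of the remaining 10 coordinates at one of its two extreme values (2^10 = 1024 ways): 43758·1024 = 44808192.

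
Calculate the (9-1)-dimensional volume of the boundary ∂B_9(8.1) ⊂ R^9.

The surface area of an n-ball is 2π^(n/2) r^(n-1) / Γ(n/2). For n=9, r=8.1: 5.50098e+08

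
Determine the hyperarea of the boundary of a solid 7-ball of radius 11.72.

S = n·V_n(r)/r = 7·V_7(11.72)/11.72 (volume-to-surface relation), giving 8.57125e+07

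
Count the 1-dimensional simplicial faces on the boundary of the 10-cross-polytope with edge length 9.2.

f_1(10-orthoplex) = 2^2 · (10 choose 2) = 180.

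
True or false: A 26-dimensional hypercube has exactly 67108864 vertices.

True. The 26-cube has 2^26 = 67108864 vertices.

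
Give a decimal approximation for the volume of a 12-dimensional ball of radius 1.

Volume = π^{12/2}·(1)^12/Γ(7) = π^6/720 ≈ 1.33526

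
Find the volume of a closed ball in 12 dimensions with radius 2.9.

The n-ball volume is π^(n/2)·r^n/Γ(n/2+1). With n=12, r=2.9: V ≈ 472436.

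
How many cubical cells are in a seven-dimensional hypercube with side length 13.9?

Choose 3 of 7 axes to span the face (C(7,3) = 35 ways), then fix each of the remaining 4 coordinates at one of its two extreme values (2^4 = 16 ways): 35·16 = 560.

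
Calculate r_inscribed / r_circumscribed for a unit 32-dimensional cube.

r_in = 1/2 (half the side); r_out = 1√32/2 (half the diagonal). Ratio = 1/√32 ≈ 0.176777.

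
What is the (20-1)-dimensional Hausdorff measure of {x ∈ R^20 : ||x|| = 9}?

The surface area of an n-ball is 2π^(n/2) r^(n-1) / Γ(n/2). For n=20, r=9: 16677181699666569·π^10/2240 ≈ 6.97226e+17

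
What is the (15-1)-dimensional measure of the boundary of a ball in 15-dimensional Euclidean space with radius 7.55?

S = n·V_n(r)/r = 15·V_15(7.55)/7.55 (volume-to-surface relation), giving 1.11887e+13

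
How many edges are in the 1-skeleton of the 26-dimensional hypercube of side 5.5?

The 26-cube has n·2^(n-1) = 26·2^25 = 26·33554432 = 872415232 edges.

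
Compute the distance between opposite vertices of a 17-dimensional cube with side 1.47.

||(1.47,1.47,...,1.47)|| = √(17)·1.47 ≈ 6.06097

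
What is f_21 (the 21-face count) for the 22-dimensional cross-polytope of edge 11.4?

Number of 21-faces = 2^(21+1) · C(22,21+1) = 4194304 · 1 = 4194304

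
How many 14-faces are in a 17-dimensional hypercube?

An n-cube has C(n,k)·2^(n-k) k-faces. Here C(17,14)·2^3 = 680·8 = 5440.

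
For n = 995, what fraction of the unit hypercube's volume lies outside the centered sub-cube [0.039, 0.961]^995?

1 - (1 - 2·0.039)^995 = 1 - 0.922^995 ≈ 1 - 8.077e-36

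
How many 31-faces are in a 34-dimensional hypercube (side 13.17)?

Number of 31-faces = C(34,31) · 2^(34-31) = 5984 · 8 = 47872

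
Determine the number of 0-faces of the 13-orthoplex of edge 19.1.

Number of 0-faces = 2^(0+1) · C(13,0+1) = 2 · 13 = 26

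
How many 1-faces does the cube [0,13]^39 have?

Number of 1-faces = C(39,1)·2^(39-1) = 39·274877906944 = 10720238370816.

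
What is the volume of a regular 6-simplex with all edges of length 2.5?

Volume = 2.5^6 · √(7/2^6) / 6! ≈ 0.112142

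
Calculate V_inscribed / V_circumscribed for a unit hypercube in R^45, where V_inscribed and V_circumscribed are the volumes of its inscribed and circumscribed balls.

V_in/V_out = n^(-n/2) = 45^(-45/2) ≈ 6.34919e-38.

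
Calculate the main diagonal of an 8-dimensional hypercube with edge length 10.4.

d = √(10.4² + 10.4² + ... + 10.4²) [8 terms] = √(8·10.4²) = 10.4√8 ≈ 29.4156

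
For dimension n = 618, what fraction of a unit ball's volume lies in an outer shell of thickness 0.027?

1 - (1-0.027)^618 ≈ 0.9999999549 ≈ 99.999995%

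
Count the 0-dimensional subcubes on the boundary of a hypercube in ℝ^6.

An n-cube has C(n,k)·2^(n-k) k-faces. Here C(6,0)·2^6 = 1·64 = 64.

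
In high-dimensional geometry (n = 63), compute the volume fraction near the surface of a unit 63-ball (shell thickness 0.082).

1 - (1-0.082)^63 ≈ 0.995439 ≈ 99.54%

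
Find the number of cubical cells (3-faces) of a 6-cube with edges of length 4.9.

An n-cube has C(n,k)·2^(n-k) k-faces. Here C(6,3)·2^3 = 20·8 = 160.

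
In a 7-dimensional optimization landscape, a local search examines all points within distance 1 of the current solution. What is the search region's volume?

Volume = π^{7/2}·(1)^7/Γ(9/2) = 16·π^3/105 ≈ 4.72477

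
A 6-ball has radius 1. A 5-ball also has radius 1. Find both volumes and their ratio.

V_6(1) ≈ 5.16771. V_5(1) ≈ 5.26379. Ratio V_6/V_5 ≈ 0.9817.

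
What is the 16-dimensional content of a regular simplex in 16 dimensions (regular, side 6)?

V = (6^16 / 16!) · √((16+1) / 2^16) ≈ 0.00217163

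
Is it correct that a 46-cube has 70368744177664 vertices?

True. The 46-cube has 2^46 = 70368744177664 vertices.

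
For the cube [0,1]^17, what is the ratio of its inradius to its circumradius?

Ratio = (s/2)/(s√17/2) = 17^(-1/2) ≈ 0.242536.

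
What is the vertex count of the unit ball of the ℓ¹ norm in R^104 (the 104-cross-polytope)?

An n-cross-polytope has 2n vertices; here n = 104, giving 208.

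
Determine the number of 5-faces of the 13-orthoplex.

f_5(13-orthoplex) = 2^6 · (13 choose 6) = 109824.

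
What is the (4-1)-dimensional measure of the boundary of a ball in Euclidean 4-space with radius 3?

S_4(3) = 2·π^(4/2)·(3)^3 / Γ(4/2) = 54·π^2 ≈ 532.959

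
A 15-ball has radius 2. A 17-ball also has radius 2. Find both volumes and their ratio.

V_15(2) ≈ 12499.1. V_17(2) ≈ 18478.7. Ratio V_15/V_17 ≈ 0.6764.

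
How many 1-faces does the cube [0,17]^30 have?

Number of 1-faces = C(30,1)·2^(30-1) = 30·536870912 = 16106127360.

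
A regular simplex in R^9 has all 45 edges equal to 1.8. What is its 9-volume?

V_9 = √(10) · 1.8^9 / (9! · 2^(9/2)) ≈ 7.63932e-05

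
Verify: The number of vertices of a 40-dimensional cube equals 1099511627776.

True. The 40-cube has 2^40 = 1099511627776 vertices.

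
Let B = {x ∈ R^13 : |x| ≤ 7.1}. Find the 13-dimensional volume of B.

The n-ball volume is π^(n/2)·r^n/Γ(n/2+1). With n=13, r=7.1: V ≈ 1.06096e+11.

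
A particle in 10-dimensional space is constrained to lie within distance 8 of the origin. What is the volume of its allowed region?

Volume = π^{10/2}·(8)^10/Γ(6) = 134217728·π^5/15 ≈ 2.73822e+09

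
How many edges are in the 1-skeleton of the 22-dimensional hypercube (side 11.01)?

An n-cube has n·2^(n-1) edges. With n = 22: 22·2097152 = 46137344.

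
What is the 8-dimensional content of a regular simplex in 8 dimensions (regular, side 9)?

V_8 = √(9) · 9^8 / (8! · 2^(8/2)) ≈ 200.18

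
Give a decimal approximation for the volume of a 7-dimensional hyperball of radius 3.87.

Volume = π^{7/2}·(3.87)^7/Γ(9/2) ≈ 61426.7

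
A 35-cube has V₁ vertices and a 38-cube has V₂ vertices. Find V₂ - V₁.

V₁ = 2^35 = 34359738368. V₂ = 2^38 = 274877906944. V₂ - V₁ = 240518168576.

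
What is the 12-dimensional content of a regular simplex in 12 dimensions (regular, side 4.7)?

V = (4.7^12 / 12!) · √((12+1) / 2^12) ≈ 0.0136656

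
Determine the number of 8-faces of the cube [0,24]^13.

An n-cube has C(n,k)·2^(n-k) k-faces. Here C(13,8)·2^5 = 1287·32 = 41184.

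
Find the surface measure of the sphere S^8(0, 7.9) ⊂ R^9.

The surface area of an n-ball is 2π^(n/2) r^(n-1) / Γ(n/2). For n=9, r=7.9: 4.50378e+08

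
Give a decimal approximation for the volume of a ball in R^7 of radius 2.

V = 2048·π^3/105 ≈ 604.77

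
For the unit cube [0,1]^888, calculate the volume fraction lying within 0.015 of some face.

The inner cube has side 1-2·0.015 = 0.97 and volume (0.97)^888 ≈ 1.792e-12, so the shell holds 1 - 1.792e-12 of the volume.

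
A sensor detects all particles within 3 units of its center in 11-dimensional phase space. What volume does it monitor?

Volume = π^{11/2}·(3)^11/Γ(13/2) = 419904·π^5/385 ≈ 333763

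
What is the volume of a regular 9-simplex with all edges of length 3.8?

For a regular n-simplex with edge a, V = (a^n / n!)·√((n+1)/2^n). With a=3.8, n=9: V ≈ 0.0636289.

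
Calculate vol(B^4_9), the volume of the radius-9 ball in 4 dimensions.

Volume = π^{4/2}·(9)^4/Γ(3) = 6561·π^2/2 ≈ 32377.2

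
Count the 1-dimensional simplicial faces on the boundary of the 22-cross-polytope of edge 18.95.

An n-cross-polytope has 2^(k+1)·C(n,k+1) k-faces. Here 2^2·C(22,2) = 4·231 = 924.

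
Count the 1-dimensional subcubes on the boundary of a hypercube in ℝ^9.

Number of 1-faces = C(9,1) · 2^(9-1) = 9 · 256 = 2304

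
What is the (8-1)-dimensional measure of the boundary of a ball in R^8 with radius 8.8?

The surface area of an n-ball is 2π^(n/2) r^(n-1) / Γ(n/2). For n=8, r=8.8: 1.32696e+08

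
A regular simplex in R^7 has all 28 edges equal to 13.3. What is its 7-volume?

For a regular n-simplex with edge a, V = (a^n / n!)·√((n+1)/2^n). With a=13.3, n=7: V ≈ 3651.5.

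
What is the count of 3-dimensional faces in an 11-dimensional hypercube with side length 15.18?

An n-cube has C(n,k)·2^(n-k) k-faces. Here C(11,3)·2^8 = 165·256 = 42240.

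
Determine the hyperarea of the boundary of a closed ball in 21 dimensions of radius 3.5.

S_21(3.5) = 2·π^(21/2)·(3.5)^20 / Γ(21/2) = 11398895185373143·π^10/47888755200 ≈ 2.22909e+10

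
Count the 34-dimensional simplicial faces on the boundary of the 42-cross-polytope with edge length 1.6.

Number of 34-faces = 2^(34+1) · C(42,34+1) = 34359738368 · 26978328 = 926968291686088704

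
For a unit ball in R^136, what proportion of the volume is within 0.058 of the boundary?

1 - (1-0.058)^136 ≈ 0.999704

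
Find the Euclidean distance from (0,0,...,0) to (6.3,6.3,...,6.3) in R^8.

Diagonal = √8 · 6.3 ≈ 17.8191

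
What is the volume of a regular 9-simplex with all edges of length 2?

V = (2^9 / 9!) · √((9+1) / 2^9) ≈ 0.000197184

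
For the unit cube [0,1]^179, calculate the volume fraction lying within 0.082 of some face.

Shell fraction = 1 - (1-0.164)^179 ≈ 1 - 1.188e-14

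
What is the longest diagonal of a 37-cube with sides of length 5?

d = √(5² + 5² + ... + 5²) [37 terms] = √(37·5²) = 5√37 ≈ 30.4138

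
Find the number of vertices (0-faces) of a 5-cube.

Number of 0-faces = C(5,0) · 2^(5-0) = 1 · 32 = 32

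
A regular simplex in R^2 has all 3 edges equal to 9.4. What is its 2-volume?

Area = (√3/4) · 9.4² = 38.261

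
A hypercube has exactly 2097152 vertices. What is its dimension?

The n-cube has 2^n vertices, and 2097152 = 2^21, so n = 21.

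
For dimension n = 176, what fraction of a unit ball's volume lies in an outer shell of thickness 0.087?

1 - (1-0.087)^176 ≈ 0.9999998896 ≈ 99.999989%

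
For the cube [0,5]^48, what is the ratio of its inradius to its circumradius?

For an n-cube of any side s, the inradius is s/2 and the circumradius is s√n/2, so the ratio is 1/√48 ≈ 0.144338.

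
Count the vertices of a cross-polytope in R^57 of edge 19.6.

An n-cross-polytope has 2n vertices; here n = 57, giving 114.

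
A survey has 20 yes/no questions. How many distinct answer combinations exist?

The 20-cube has 2^20 = 1048576 vertices.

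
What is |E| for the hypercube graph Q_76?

An n-cube has n·2^(n-1) edges. With n = 76: 76·37778931862957161709568 = 2871198821584744289927168.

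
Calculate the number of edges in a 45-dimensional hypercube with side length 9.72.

An n-cube has n·2^(n-1) edges. With n = 45: 45·17592186044416 = 791648371998720.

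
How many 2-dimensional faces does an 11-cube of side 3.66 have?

f_2(11-cube) = (11 choose 2) · 2^9 = 28160.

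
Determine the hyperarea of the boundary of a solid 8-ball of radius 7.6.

|∂B_8(7.6)| ≈ 4.75525e+07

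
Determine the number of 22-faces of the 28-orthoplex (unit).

Number of 22-faces = 2^(22+1) · C(28,22+1) = 8388608 · 98280 = 824432394240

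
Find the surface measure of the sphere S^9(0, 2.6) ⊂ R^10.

S = n·V_n(r)/r = 10·V_10(2.6)/2.6 (volume-to-surface relation), giving 138461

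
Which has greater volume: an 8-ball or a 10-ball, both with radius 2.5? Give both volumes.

V_8(2.5) ≈ 6193.1. V_10(2.5) ≈ 24320.3. The 10-ball is larger.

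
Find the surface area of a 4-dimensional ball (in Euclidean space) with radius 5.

S_4(5) = 2·π^(4/2)·(5)^3 / Γ(4/2) = 250·π^2 ≈ 2467.4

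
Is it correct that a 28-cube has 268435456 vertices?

True. The 28-cube has 2^28 = 268435456 vertices.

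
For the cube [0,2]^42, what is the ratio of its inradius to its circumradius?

For an n-cube of any side s, the inradius is s/2 and the circumradius is s√n/2, so the ratio is 1/√42 ≈ 0.154303.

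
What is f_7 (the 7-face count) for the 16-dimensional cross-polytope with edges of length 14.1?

An n-cross-polytope has 2^(k+1)·C(n,k+1) k-faces. Here 2^8·C(16,8) = 256·12870 = 3294720.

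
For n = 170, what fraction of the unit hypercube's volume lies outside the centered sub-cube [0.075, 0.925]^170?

Shell fraction = 1 - (1-0.15)^170 ≈ 1 - 1.003e-12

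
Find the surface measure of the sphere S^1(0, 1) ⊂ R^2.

|∂B_2(1)| = 2πr = 2π·1 ≈ 6.28319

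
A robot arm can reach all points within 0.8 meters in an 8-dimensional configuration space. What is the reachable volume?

Volume = π^{8/2}·(0.8)^8/Γ(5) ≈ 0.680939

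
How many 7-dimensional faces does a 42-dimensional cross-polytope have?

f_7(42-orthoplex) = 2^8 · (42 choose 8) = 30215727360.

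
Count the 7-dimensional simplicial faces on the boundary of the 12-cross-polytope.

An n-cross-polytope has 2^(k+1)·C(n,k+1) k-faces. Here 2^8·C(12,8) = 256·495 = 126720.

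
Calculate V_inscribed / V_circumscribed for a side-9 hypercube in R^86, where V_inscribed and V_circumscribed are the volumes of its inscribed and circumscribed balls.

V_in/V_out = n^(-n/2) = 86^(-86/2) ≈ 6.55491e-84.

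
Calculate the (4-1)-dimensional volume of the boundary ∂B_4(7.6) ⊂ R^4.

S = n·V_n(r)/r = 4·V_4(7.6)/7.6 (volume-to-surface relation), giving 8665.04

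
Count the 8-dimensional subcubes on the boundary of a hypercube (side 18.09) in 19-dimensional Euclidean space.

An n-cube has C(n,k)·2^(n-k) k-faces. Here C(19,8)·2^11 = 75582·2048 = 154791936.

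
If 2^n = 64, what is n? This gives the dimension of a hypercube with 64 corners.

The n-cube has 2^n vertices, and 64 = 2^6, so n = 6.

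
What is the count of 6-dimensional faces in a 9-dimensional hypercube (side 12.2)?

Number of 6-faces = C(9,6) · 2^(9-6) = 84 · 8 = 672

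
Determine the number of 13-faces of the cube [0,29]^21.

Choose 13 of 21 axes to span the face (C(21,13) = 203490 ways), then fix each of the remaining 8 coordinates at one of its two extreme values (2^8 = 256 ways): 203490·256 = 52093440.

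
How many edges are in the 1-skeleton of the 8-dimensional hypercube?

An n-cube has n·2^(n-1) edges. With n = 8: 8·128 = 1024.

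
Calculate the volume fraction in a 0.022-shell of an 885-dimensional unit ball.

V(inner)/V(outer) = ((1-0.022)/1)^885 ≈ 2.818e-09, so the shell fraction is 0.9999999972.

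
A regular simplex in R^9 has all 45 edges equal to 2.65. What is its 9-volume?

For a regular n-simplex with edge a, V = (a^n / n!)·√((n+1)/2^n). With a=2.65, n=9: V ≈ 0.00248207.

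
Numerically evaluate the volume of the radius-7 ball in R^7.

The n-ball volume is π^(n/2)·r^n/Γ(n/2+1). With n=7, r=7: V = 1882384·π^3/15 ≈ 3.89105e+06.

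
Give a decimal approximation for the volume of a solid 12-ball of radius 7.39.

Volume = π^{12/2}·(7.39)^12/Γ(7) ≈ 3.54242e+10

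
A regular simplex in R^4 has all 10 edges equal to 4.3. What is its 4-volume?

V_4 = √(5) · 4.3^4 / (4! · 2^(4/2)) ≈ 7.9632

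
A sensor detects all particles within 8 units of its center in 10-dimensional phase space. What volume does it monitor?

V_10(8) = π^(10/2) · (8)^10 / Γ(10/2 + 1) = 134217728·π^5/15 ≈ 2.73822e+09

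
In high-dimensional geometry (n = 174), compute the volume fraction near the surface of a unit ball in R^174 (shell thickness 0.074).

1 - (1-0.074)^174 ≈ 0.9999984501 ≈ 99.999845%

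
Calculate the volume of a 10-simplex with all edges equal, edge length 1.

Volume = 1^10 · √(11/2^10) / 10! ≈ 2.85617e-08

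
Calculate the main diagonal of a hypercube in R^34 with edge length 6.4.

||(6.4,6.4,...,6.4)|| = √(34)·6.4 ≈ 37.3181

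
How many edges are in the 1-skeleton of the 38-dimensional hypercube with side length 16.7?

An n-cube has n·2^(n-1) edges. With n = 38: 38·137438953472 = 5222680231936.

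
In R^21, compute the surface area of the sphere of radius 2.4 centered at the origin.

S = n·V_n(r)/r = 21·V_21(2.4)/2.4 (volume-to-surface relation), giving 1.17758e+07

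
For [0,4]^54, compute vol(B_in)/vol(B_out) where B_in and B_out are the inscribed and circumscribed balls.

V_in / V_out = (r_in/r_out)^54 = (1/√54)^54 = 54^(-54/2) ≈ 1.68023e-47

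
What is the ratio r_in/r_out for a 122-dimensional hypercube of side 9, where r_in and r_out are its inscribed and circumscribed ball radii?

r_in / r_out = (9/2) / (9√122/2) = 1/√122 ≈ 0.0905357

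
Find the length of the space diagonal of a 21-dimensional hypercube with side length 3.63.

||(3.63,3.63,...,3.63)|| = √(21)·3.63 ≈ 16.6347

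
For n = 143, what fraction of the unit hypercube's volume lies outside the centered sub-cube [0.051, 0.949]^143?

1 - (1 - 2·0.051)^143 = 1 - 0.898^143 ≈ 0.9999997918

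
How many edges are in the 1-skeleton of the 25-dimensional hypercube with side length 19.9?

The 25-cube has n·2^(n-1) = 25·2^24 = 25·16777216 = 419430400 edges.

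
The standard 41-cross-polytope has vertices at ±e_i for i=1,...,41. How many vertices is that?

The 41-dimensional cross-polytope has 2n = 2·41 = 82 vertices.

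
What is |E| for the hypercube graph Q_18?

An n-cube has n·2^(n-1) edges. With n = 18: 18·131072 = 2359296.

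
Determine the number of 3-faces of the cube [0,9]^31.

An n-cube has C(n,k)·2^(n-k) k-faces. Here C(31,3)·2^28 = 4495·268435456 = 1206617374720.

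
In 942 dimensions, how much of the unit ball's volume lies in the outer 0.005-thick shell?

Shell fraction = 1 - (1-0.005)^942 ≈ 0.991101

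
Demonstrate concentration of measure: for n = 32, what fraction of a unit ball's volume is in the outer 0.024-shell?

1 - (1-0.024)^32 ≈ 0.540385 ≈ 54.04%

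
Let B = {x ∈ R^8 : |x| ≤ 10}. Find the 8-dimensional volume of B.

V_8(10) = π^(8/2) · (10)^8 / Γ(8/2 + 1) = 12500000·π^4/3 ≈ 4.05871e+08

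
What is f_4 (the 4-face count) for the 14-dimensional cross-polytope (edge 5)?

Number of 4-faces = 2^(4+1) · C(14,4+1) = 32 · 2002 = 64064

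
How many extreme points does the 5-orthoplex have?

The vertices are ±e_1, ..., ±e_5, so there are 2·5 = 10.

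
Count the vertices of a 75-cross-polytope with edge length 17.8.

The vertices are ±e_1, ..., ±e_75, so there are 2·75 = 150.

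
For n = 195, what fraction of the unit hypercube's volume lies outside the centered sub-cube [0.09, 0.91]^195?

1 - (1 - 2·0.09)^195 = 1 - 0.82^195 ≈ 1 - 1.562e-17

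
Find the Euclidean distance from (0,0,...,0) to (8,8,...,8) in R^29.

d = √(8² + 8² + ... + 8²) [29 terms] = √(29·8²) = 8√29 ≈ 43.0813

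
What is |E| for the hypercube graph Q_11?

An n-cube has n·2^(n-1) edges. With n = 11: 11·1024 = 11264.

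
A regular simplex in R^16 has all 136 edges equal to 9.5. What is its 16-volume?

Volume = 9.5^16 · √(17/2^16) / 16! ≈ 3.38799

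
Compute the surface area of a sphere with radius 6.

|∂B_3(6)| = 4πr² = 4π·(6)² ≈ 452.389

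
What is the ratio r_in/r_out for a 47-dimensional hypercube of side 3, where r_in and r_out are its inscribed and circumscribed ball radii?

Ratio = (s/2)/(s√47/2) = 47^(-1/2) ≈ 0.145865.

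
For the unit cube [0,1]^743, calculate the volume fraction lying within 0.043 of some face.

The inner cube has side 1-2·0.043 = 0.914 and volume (0.914)^743 ≈ 9.617e-30, so the shell holds 1 - 9.617e-30 of the volume.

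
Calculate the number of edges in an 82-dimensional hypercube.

Number of 1-faces = C(82,1)·2^(82-1) = 82·2417851639229258349412352 = 198263834416799184651812864.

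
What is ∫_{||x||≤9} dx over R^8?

The n-ball volume is π^(n/2)·r^n/Γ(n/2+1). With n=8, r=9: V = 14348907·π^4/8 ≈ 1.74714e+08.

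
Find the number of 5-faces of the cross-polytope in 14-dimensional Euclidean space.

Number of 5-faces = 2^(5+1) · C(14,5+1) = 64 · 3003 = 192192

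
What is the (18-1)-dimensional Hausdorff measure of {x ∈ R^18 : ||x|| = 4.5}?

The surface area of an n-ball is 2π^(n/2) r^(n-1) / Γ(n/2). For n=18, r=4.5: 1853020188851841·π^9/293601280 ≈ 1.88136e+11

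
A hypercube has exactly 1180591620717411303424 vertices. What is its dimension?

Since 2^n = 1180591620717411303424, we have n = 70.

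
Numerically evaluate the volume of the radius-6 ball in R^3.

The n-ball volume is π^(n/2)·r^n/Γ(n/2+1). With n=3, r=6: V = 288·π ≈ 904.779.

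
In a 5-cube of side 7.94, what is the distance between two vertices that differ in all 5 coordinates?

d = √(7.94² + 7.94² + ... + 7.94²) [5 terms] = √(5·7.94²) = 7.94√5 ≈ 17.7544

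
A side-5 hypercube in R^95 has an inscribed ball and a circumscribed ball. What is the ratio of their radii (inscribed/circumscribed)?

Ratio = (s/2)/(s√95/2) = 95^(-1/2) ≈ 0.102598.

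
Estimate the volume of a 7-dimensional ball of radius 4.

V = 262144·π^3/105 ≈ 77410.6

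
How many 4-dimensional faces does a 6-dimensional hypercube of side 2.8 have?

An n-cube has C(n,k)·2^(n-k) k-faces. Here C(6,4)·2^2 = 15·4 = 60.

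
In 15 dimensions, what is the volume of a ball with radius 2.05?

The n-ball volume is π^(n/2)·r^n/Γ(n/2+1). With n=15, r=2.05: V ≈ 18102.5.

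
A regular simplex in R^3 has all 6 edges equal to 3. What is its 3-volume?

Volume = (√2/12) · 3³ = 3.18198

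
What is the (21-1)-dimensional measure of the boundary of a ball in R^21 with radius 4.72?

S = n·V_n(r)/r = 21·V_21(4.72)/4.72 (volume-to-surface relation), giving 8.82281e+12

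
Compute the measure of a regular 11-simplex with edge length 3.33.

For a regular n-simplex with edge a, V = (a^n / n!)·√((n+1)/2^n). With a=3.33, n=11: V ≈ 0.00107067.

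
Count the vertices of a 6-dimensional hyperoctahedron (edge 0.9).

Number of vertices = 2n = 12.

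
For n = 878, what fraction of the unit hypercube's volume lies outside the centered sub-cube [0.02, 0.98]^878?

1 - (1 - 2·0.02)^878 = 1 - 0.96^878 ≈ 1 - 2.717e-16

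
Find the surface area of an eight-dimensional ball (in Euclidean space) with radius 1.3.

S = n·V_n(r)/r = 8·V_8(1.3)/1.3 (volume-to-surface relation), giving 203.743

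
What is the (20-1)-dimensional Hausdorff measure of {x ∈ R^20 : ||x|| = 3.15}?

S_20(3.15) = 2·π^(20/2)·(3.15)^19 / Γ(20/2) ≈ 1.51588e+09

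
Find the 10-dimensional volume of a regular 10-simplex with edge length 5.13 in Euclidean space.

V = (5.13^10 / 10!) · √((10+1) / 2^10) ≈ 0.360543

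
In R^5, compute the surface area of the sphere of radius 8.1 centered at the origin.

S = n·V_n(r)/r = 5·V_5(8.1)/8.1 (volume-to-surface relation), giving 113294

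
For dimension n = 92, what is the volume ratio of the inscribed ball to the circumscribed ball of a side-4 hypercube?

V_in / V_out = (r_in/r_out)^92 = (1/√92)^92 = 92^(-92/2) ≈ 4.63191e-91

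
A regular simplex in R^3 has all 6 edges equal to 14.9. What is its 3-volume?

Volume = (√2/12) · 14.9³ = 389.846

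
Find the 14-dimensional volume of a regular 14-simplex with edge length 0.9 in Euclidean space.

V_14 = √(15) · 0.9^14 / (14! · 2^(14/2)) ≈ 7.94004e-14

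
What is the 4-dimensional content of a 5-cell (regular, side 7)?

V = (7^4 / 4!) · √((4+1) / 2^4) ≈ 55.925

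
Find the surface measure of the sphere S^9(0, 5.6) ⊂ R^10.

S = n·V_n(r)/r = 10·V_10(5.6)/5.6 (volume-to-surface relation), giving 1.38121e+08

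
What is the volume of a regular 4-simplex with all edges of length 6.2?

For a regular n-simplex with edge a, V = (a^n / n!)·√((n+1)/2^n). With a=6.2, n=4: V ≈ 34.4176.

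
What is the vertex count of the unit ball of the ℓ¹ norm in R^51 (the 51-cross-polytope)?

Number of vertices = 2n = 102.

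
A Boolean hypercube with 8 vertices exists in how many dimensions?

2^n = 8 ⇒ n = log_2(8) = 3.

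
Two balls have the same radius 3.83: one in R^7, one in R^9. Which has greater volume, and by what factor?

V_7(3.83) ≈ 57117.8, V_9(3.83) ≈ 584934. The 9-ball is larger by a factor of 10.24.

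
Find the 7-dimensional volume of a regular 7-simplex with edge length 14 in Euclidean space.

V = (14^7 / 7!) · √((7+1) / 2^7) ≈ 5228.84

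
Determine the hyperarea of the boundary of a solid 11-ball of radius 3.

S_11(3) = 2·π^(11/2)·(3)^10 / Γ(11/2) = 139968·π^5/35 ≈ 1.2238e+06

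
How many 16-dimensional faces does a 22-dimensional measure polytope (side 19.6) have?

Choose 16 of 22 axes to span the face (C(22,16) = 74613 ways), then fix each of the remaining 6 coordinates at one of its two extreme values (2^6 = 64 ways): 74613·64 = 4775232.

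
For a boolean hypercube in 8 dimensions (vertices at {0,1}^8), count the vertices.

An n-cube has 2^n vertices; for n = 8 that is 2^8 = 256.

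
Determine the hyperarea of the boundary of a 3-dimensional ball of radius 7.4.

S = n·V_n(r)/r = 3·V_3(7.4)/7.4 (volume-to-surface relation), giving 4πr² = 4π·(7.4)² ≈ 688.134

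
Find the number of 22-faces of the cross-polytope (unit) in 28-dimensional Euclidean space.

An n-cross-polytope has 2^(k+1)·C(n,k+1) k-faces. Here 2^23·C(28,23) = 8388608·98280 = 824432394240.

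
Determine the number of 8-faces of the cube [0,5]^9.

An n-cube has C(n,k)·2^(n-k) k-faces. Here C(9,8)·2^1 = 9·2 = 18.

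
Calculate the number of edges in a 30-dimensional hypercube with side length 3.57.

An n-cube has n·2^(n-1) edges. With n = 30: 30·536870912 = 16106127360.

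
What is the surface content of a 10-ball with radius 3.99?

The surface area of an n-ball is 2π^(n/2) r^(n-1) / Γ(n/2). For n=10, r=3.99: 6.53618e+06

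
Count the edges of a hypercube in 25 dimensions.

Each of the 2^25 = 33554432 vertices has degree 25; total edges = 25·2^25/2 = 419430400.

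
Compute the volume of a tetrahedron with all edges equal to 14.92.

Volume = (√2/12) · 14.92³ = 391.417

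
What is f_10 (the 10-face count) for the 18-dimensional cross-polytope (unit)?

Number of 10-faces = 2^(10+1) · C(18,10+1) = 2048 · 31824 = 65175552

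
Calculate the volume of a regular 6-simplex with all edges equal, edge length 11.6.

For a regular n-simplex with edge a, V = (a^n / n!)·√((n+1)/2^n). With a=11.6, n=6: V ≈ 1119.11.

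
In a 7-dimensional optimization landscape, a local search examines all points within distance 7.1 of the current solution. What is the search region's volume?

Volume = π^{7/2}·(7.1)^7/Γ(9/2) ≈ 4.29723e+06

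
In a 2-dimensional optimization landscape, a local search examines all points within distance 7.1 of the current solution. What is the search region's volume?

The n-ball volume is π^(n/2)·r^n/Γ(n/2+1). With n=2, r=7.1: V ≈ 158.368.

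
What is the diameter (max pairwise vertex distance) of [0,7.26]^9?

Diagonal = √9 · 7.26 = 21.78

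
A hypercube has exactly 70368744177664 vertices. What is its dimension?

The n-cube has 2^n vertices, and 70368744177664 = 2^46, so n = 46.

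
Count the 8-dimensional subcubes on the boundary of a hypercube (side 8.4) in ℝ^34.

Number of 8-faces = C(34,8) · 2^(34-8) = 18156204 · 67108864 = 1218442224992256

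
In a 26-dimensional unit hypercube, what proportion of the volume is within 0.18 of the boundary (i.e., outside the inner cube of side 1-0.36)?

Shell fraction = 1 - (1-0.36)^26 ≈ 0.999991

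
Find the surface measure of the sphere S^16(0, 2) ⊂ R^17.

|∂B_17(2)| = 33554432·π^8/2027025 ≈ 157069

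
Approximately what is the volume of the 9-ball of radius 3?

V = 23328·π^4/35 ≈ 64924.6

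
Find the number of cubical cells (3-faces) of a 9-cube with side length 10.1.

An n-cube has C(n,k)·2^(n-k) k-faces. Here C(9,3)·2^6 = 84·64 = 5376.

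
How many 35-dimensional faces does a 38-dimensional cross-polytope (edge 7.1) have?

f_35(38-orthoplex) = 2^36 · (38 choose 36) = 48309792145408.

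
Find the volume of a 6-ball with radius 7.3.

V_6(7.3) = π^(6/2) · (7.3)^6 / Γ(6/2 + 1) ≈ 782052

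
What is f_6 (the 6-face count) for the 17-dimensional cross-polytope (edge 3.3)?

An n-cross-polytope has 2^(k+1)·C(n,k+1) k-faces. Here 2^7·C(17,7) = 128·19448 = 2489344.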